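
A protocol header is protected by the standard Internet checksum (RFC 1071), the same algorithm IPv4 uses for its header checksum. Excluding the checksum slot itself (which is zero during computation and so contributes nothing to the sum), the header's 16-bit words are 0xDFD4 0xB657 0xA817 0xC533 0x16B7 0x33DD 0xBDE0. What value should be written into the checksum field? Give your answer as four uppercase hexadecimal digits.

F412

One's-complement addition (fold any carry out of bit 15 back into bit 0):
  0xDFD4 + 0xB657 = 0x1962B → wrap carry → 0x962C
  0x962C + 0xA817 = 0x13E43 → wrap carry → 0x3E44
  0x3E44 + 0xC533 = 0x10377 → wrap carry → 0x0378
  0x0378 + 0x16B7 = 0x01A2F
  0x1A2F + 0x33DD = 0x04E0C
  0x4E0C + 0xBDE0 = 0x10BEC → wrap carry → 0x0BED
One's-complement sum = 0x0BED.
Checksum = ~0x0BED & 0xFFFF = 0xF412.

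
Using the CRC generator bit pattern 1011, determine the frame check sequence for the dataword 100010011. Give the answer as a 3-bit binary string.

Append 3 zeros: 100010011000. Divide by 1011 (XOR where the leading bit is 1):
  pos 0: 1000 XOR 1011 = 0011
  pos 2: 1110 XOR 1011 = 0101
  pos 3: 1010 XOR 1011 = 0001
  pos 6: 1110 XOR 1011 = 0101
  pos 7: 1010 XOR 1011 = 0001
Remainder (last 3 bits) = 010. This is the CRC / FCS.

010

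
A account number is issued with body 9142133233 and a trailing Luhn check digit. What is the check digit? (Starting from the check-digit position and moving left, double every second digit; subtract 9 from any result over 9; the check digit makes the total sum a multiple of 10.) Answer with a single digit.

Partial digits right→left: 3 3 2 3 3 1 2 4 1 9
Double every second digit counting from the check-digit position (so the 1st, 3rd, 5th, ... of the partial from the right).
  doubled (with −9 where >9): 6 4 6 4 2 → sum 22
  kept as-is: 3 3 1 4 9 → sum 20
Total = 22 + 20 = 42.
Check digit = (10 − (42 mod 10)) mod 10 = 8.

8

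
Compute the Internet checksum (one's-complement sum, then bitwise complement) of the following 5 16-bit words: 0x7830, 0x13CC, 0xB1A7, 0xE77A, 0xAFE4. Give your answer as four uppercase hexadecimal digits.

One's-complement addition (fold any carry out of bit 15 back into bit 0):
  0x7830 + 0x13CC = 0x08BFC
  0x8BFC + 0xB1A7 = 0x13DA3 → wrap carry → 0x3DA4
  0x3DA4 + 0xE77A = 0x1251E → wrap carry → 0x251F
  0x251F + 0xAFE4 = 0x0D503
One's-complement sum = 0xD503.
Checksum = ~0xD503 & 0xFFFF = 0x2AFC.

2AFC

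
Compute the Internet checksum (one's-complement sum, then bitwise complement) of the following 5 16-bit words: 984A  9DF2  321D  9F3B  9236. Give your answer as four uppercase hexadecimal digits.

One's-complement addition (fold any carry out of bit 15 back into bit 0):
  0x984A + 0x9DF2 = 0x1363C → wrap carry → 0x363D
  0x363D + 0x321D = 0x0685A
  0x685A + 0x9F3B = 0x10795 → wrap carry → 0x0796
  0x0796 + 0x9236 = 0x099CC
One's-complement sum = 0x99CC.
Checksum = ~0x99CC & 0xFFFF = 0x6633.

6633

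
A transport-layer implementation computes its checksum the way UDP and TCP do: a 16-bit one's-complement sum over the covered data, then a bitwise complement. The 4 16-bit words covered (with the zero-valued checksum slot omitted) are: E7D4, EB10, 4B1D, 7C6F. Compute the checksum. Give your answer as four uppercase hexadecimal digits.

One's-complement addition (fold any carry out of bit 15 back into bit 0):
  0xE7D4 + 0xEB10 = 0x1D2E4 → wrap carry → 0xD2E5
  0xD2E5 + 0x4B1D = 0x11E02 → wrap carry → 0x1E03
  0x1E03 + 0x7C6F = 0x09A72
One's-complement sum = 0x9A72.
Checksum = ~0x9A72 & 0xFFFF = 0x658D.

658D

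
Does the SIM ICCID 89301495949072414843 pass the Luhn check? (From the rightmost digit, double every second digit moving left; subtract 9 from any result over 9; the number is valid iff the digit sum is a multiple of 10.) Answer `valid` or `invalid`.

From the right, keep odd positions and double even positions (subtract 9 from any doubled value over 9):
  doubled (positions 2,4,...): 8 8 8 5 9 9 9 2 6 7 → sum 71
  kept (positions 1,3,...): 3 8 1 2 0 4 5 4 0 9 → sum 36
Total = 107.
107 mod 10 = 7, so the number is invalid.

invalid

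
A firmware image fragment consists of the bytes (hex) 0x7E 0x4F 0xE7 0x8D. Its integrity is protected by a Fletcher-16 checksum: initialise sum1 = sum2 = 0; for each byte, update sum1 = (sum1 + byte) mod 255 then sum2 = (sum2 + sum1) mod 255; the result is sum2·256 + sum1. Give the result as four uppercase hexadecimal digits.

Running sums (mod 255):
  after byte 0 (0x7E): sum1=126, sum2=126
  after byte 1 (0x4F): sum1=205, sum2=76
  after byte 2 (0xE7): sum1=181, sum2=2
  after byte 3 (0x8D): sum1=67, sum2=69
Checksum = sum2·256 + sum1 = 69·256 + 67 = 17731 = 0x4543.

4543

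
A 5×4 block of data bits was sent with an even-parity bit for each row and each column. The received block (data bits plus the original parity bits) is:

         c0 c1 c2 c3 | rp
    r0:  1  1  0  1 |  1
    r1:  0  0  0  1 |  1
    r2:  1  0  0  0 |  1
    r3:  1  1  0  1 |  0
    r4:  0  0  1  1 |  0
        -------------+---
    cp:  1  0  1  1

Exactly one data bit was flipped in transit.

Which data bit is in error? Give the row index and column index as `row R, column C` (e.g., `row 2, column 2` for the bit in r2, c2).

row 3, column 3

Recompute each row's even parity and compare to rp:
  r0: data parity 1, sent rp 1 → ok
  r1: data parity 1, sent rp 1 → ok
  r2: data parity 1, sent rp 1 → ok
  r3: data parity 1, sent rp 0 → mismatch
  r4: data parity 0, sent rp 0 → ok
Recompute each column's even parity and compare to cp:
  c0: data parity 1, sent cp 1 → ok
  c1: data parity 0, sent cp 0 → ok
  c2: data parity 1, sent cp 1 → ok
  c3: data parity 0, sent cp 1 → mismatch
Exactly one row (r3) and one column (c3) fail → the flipped bit is at their intersection.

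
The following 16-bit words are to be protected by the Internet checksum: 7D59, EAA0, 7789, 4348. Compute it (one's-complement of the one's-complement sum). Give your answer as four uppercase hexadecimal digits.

DD33

One's-complement addition (fold any carry out of bit 15 back into bit 0):
  0x7D59 + 0xEAA0 = 0x167F9 → wrap carry → 0x67FA
  0x67FA + 0x7789 = 0x0DF83
  0xDF83 + 0x4348 = 0x122CB → wrap carry → 0x22CC
One's-complement sum = 0x22CC.
Checksum = ~0x22CC & 0xFFFF = 0xDD33.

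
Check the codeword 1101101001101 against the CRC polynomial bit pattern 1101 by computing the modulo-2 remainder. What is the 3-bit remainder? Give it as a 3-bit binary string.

Modulo-2 division of 1101101001101 by 1101:
  pos 0: 1101 XOR 1101 = 0000
  pos 4: 1010 XOR 1101 = 0111
  pos 5: 1110 XOR 1101 = 0011
  pos 7: 1111 XOR 1101 = 0010
  pos 9: 1001 XOR 1101 = 0100
Remainder = 100 (nonzero — an error is detected).

100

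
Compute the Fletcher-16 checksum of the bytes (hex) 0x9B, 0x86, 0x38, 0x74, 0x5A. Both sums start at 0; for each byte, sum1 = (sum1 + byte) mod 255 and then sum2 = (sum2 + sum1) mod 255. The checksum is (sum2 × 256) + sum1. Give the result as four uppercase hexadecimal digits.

1029

Running sums (mod 255):
  after byte 0 (0x9B): sum1=155, sum2=155
  after byte 1 (0x86): sum1=34, sum2=189
  after byte 2 (0x38): sum1=90, sum2=24
  after byte 3 (0x74): sum1=206, sum2=230
  after byte 4 (0x5A): sum1=41, sum2=16
Checksum = sum2·256 + sum1 = 16·256 + 41 = 4137 = 0x1029.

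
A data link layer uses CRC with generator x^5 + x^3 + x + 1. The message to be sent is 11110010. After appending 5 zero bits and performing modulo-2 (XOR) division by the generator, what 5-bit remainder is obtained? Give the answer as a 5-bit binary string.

Append 5 zeros: 1111001000000. Divide by 101011 (XOR where the leading bit is 1):
  pos 0: 111100 XOR 101011 = 010111
  pos 1: 101111 XOR 101011 = 000100
  pos 4: 100000 XOR 101011 = 001011
  pos 6: 101100 XOR 101011 = 000111
Remainder (last 5 bits) = 01110. This is the CRC / FCS.

01110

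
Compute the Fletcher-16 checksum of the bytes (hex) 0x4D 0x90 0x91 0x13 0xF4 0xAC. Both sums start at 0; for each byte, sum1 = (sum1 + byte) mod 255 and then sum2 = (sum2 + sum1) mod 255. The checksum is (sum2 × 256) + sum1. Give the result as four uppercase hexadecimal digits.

B824

Running sums (mod 255):
  after byte 0 (0x4D): sum1=77, sum2=77
  after byte 1 (0x90): sum1=221, sum2=43
  after byte 2 (0x91): sum1=111, sum2=154
  after byte 3 (0x13): sum1=130, sum2=29
  after byte 4 (0xF4): sum1=119, sum2=148
  after byte 5 (0xAC): sum1=36, sum2=184
Checksum = sum2·256 + sum1 = 184·256 + 36 = 47140 = 0xB824.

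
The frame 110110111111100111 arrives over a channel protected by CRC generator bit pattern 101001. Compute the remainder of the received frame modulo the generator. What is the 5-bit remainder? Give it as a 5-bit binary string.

01000

Modulo-2 division of 110110111111100111 by 101001:
  pos 0: 110110 XOR 101001 = 011111
  pos 1: 111111 XOR 101001 = 010110
  pos 2: 101101 XOR 101001 = 000100
  pos 5: 100111 XOR 101001 = 001110
  pos 7: 111011 XOR 101001 = 010010
  pos 8: 100100 XOR 101001 = 001101
  pos 10: 110101 XOR 101001 = 011100
  pos 11: 111001 XOR 101001 = 010000
  pos 12: 100001 XOR 101001 = 001000
Remainder = 01000 (nonzero — an error is detected).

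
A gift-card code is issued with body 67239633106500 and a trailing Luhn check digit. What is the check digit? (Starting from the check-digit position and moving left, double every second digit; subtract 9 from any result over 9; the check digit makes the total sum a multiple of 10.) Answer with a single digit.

2

Partial digits right→left: 0 0 5 6 0 1 3 3 6 9 3 2 7 6
Double every second digit counting from the check-digit position (so the 1st, 3rd, 5th, ... of the partial from the right).
  doubled (with −9 where >9): 0 1 0 6 3 6 5 → sum 21
  kept as-is: 0 6 1 3 9 2 6 → sum 27
Total = 21 + 27 = 48.
Check digit = (10 − (48 mod 10)) mod 10 = 2.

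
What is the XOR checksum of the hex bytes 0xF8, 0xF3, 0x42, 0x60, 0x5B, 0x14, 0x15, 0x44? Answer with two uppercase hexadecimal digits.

XOR the bytes together:
  start with 0xF8
  0xF8 ⊕ 0xF3 = 0x0B
  0x0B ⊕ 0x42 = 0x49
  0x49 ⊕ 0x60 = 0x29
  0x29 ⊕ 0x5B = 0x72
  0x72 ⊕ 0x14 = 0x66
  0x66 ⊕ 0x15 = 0x73
  0x73 ⊕ 0x44 = 0x37

37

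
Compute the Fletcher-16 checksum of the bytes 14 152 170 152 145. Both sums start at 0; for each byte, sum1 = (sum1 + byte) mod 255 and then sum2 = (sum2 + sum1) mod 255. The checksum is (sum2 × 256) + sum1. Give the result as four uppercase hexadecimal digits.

Running sums (mod 255):
  after byte 0 (14): sum1=14, sum2=14
  after byte 1 (152): sum1=166, sum2=180
  after byte 2 (170): sum1=81, sum2=6
  after byte 3 (152): sum1=233, sum2=239
  after byte 4 (145): sum1=123, sum2=107
Checksum = sum2·256 + sum1 = 107·256 + 123 = 27515 = 0x6B7B.

6B7B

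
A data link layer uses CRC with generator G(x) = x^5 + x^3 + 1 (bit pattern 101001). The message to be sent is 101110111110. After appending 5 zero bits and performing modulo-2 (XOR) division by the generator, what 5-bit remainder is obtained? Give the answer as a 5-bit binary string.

Append 5 zeros: 10111011111000000. Divide by 101001 (XOR where the leading bit is 1):
  pos 0: 101110 XOR 101001 = 000111
  pos 3: 111111 XOR 101001 = 010110
  pos 4: 101101 XOR 101001 = 000100
  pos 7: 100100 XOR 101001 = 001101
  pos 9: 110100 XOR 101001 = 011101
  pos 10: 111010 XOR 101001 = 010011
  pos 11: 100110 XOR 101001 = 001111
Remainder (last 5 bits) = 01111. This is the CRC / FCS.

01111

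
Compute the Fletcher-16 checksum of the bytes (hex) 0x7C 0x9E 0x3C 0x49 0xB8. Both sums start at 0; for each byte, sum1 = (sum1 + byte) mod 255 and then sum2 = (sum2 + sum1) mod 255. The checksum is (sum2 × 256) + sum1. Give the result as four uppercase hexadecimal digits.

Running sums (mod 255):
  after byte 0 (0x7C): sum1=124, sum2=124
  after byte 1 (0x9E): sum1=27, sum2=151
  after byte 2 (0x3C): sum1=87, sum2=238
  after byte 3 (0x49): sum1=160, sum2=143
  after byte 4 (0xB8): sum1=89, sum2=232
Checksum = sum2·256 + sum1 = 232·256 + 89 = 59481 = 0xE859.

E859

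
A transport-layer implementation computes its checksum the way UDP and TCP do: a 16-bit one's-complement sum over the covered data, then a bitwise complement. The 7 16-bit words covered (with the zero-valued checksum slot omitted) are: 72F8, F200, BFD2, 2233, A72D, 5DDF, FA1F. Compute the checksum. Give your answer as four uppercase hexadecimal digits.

One's-complement addition (fold any carry out of bit 15 back into bit 0):
  0x72F8 + 0xF200 = 0x164F8 → wrap carry → 0x64F9
  0x64F9 + 0xBFD2 = 0x124CB → wrap carry → 0x24CC
  0x24CC + 0x2233 = 0x046FF
  0x46FF + 0xA72D = 0x0EE2C
  0xEE2C + 0x5DDF = 0x14C0B → wrap carry → 0x4C0C
  0x4C0C + 0xFA1F = 0x1462B → wrap carry → 0x462C
One's-complement sum = 0x462C.
Checksum = ~0x462C & 0xFFFF = 0xB9D3.

B9D3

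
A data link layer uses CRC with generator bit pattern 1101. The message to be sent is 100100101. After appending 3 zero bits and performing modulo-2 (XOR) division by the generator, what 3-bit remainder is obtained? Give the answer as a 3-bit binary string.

Append 3 zeros: 100100101000. Divide by 1101 (XOR where the leading bit is 1):
  pos 0: 1001 XOR 1101 = 0100
  pos 1: 1000 XOR 1101 = 0101
  pos 2: 1010 XOR 1101 = 0111
  pos 3: 1111 XOR 1101 = 0010
  pos 5: 1001 XOR 1101 = 0100
  pos 6: 1000 XOR 1101 = 0101
  pos 7: 1010 XOR 1101 = 0111
  pos 8: 1110 XOR 1101 = 0011
Remainder (last 3 bits) = 011. This is the CRC / FCS.

011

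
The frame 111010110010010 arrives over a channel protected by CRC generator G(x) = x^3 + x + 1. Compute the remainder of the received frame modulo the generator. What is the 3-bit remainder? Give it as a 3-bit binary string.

111

Modulo-2 division of 111010110010010 by 1011:
  pos 0: 1110 XOR 1011 = 0101
  pos 1: 1011 XOR 1011 = 0000
  pos 6: 1100 XOR 1011 = 0111
  pos 7: 1111 XOR 1011 = 0100
  pos 8: 1000 XOR 1011 = 0011
  pos 10: 1101 XOR 1011 = 0110
  pos 11: 1100 XOR 1011 = 0111
Remainder = 111 (nonzero — an error is detected).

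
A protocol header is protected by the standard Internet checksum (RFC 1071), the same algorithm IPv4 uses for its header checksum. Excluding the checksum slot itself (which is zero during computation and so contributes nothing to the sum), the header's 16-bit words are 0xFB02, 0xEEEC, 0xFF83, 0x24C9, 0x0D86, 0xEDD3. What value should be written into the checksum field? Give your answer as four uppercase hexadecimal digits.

F668

One's-complement addition (fold any carry out of bit 15 back into bit 0):
  0xFB02 + 0xEEEC = 0x1E9EE → wrap carry → 0xE9EF
  0xE9EF + 0xFF83 = 0x1E972 → wrap carry → 0xE973
  0xE973 + 0x24C9 = 0x10E3C → wrap carry → 0x0E3D
  0x0E3D + 0x0D86 = 0x01BC3
  0x1BC3 + 0xEDD3 = 0x10996 → wrap carry → 0x0997
One's-complement sum = 0x0997.
Checksum = ~0x0997 & 0xFFFF = 0xF668.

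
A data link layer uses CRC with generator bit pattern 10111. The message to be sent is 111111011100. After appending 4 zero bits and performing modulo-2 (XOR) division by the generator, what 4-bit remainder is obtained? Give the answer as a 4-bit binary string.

0001

Append 4 zeros: 1111110111000000. Divide by 10111 (XOR where the leading bit is 1):
  pos 0: 11111 XOR 10111 = 01000
  pos 1: 10001 XOR 10111 = 00110
  pos 3: 11001 XOR 10111 = 01110
  pos 4: 11101 XOR 10111 = 01010
  pos 5: 10101 XOR 10111 = 00010
  pos 8: 10000 XOR 10111 = 00111
  pos 10: 11100 XOR 10111 = 01011
  pos 11: 10110 XOR 10111 = 00001
Remainder (last 4 bits) = 0001. This is the CRC / FCS.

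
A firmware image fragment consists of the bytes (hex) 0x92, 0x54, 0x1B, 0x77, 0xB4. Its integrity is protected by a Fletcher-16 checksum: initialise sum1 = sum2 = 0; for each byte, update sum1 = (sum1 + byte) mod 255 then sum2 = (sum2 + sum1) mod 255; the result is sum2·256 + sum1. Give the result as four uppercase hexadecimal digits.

232E

Running sums (mod 255):
  after byte 0 (0x92): sum1=146, sum2=146
  after byte 1 (0x54): sum1=230, sum2=121
  after byte 2 (0x1B): sum1=2, sum2=123
  after byte 3 (0x77): sum1=121, sum2=244
  after byte 4 (0xB4): sum1=46, sum2=35
Checksum = sum2·256 + sum1 = 35·256 + 46 = 9006 = 0x232E.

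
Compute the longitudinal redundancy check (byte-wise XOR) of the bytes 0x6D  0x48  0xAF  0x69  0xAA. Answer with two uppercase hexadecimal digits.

XOR the bytes together:
  start with 0x6D
  0x6D ⊕ 0x48 = 0x25
  0x25 ⊕ 0xAF = 0x8A
  0x8A ⊕ 0x69 = 0xE3
  0xE3 ⊕ 0xAA = 0x49

49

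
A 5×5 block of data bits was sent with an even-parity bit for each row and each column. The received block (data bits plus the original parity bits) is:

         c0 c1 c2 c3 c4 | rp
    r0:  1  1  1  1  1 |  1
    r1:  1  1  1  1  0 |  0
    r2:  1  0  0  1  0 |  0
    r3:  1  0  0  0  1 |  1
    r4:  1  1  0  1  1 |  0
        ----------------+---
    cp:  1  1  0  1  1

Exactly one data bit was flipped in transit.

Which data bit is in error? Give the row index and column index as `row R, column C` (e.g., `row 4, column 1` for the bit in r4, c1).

Recompute each row's even parity and compare to rp:
  r0: data parity 1, sent rp 1 → ok
  r1: data parity 0, sent rp 0 → ok
  r2: data parity 0, sent rp 0 → ok
  r3: data parity 0, sent rp 1 → mismatch
  r4: data parity 0, sent rp 0 → ok
Recompute each column's even parity and compare to cp:
  c0: data parity 1, sent cp 1 → ok
  c1: data parity 1, sent cp 1 → ok
  c2: data parity 0, sent cp 0 → ok
  c3: data parity 0, sent cp 1 → mismatch
  c4: data parity 1, sent cp 1 → ok
Exactly one row (r3) and one column (c3) fail → the flipped bit is at their intersection.

row 3, column 3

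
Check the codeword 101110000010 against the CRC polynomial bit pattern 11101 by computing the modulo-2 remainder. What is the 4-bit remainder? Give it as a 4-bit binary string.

Modulo-2 division of 101110000010 by 11101:
  pos 0: 10111 XOR 11101 = 01010
  pos 1: 10100 XOR 11101 = 01001
  pos 2: 10010 XOR 11101 = 01111
  pos 3: 11110 XOR 11101 = 00011
  pos 6: 11001 XOR 11101 = 00100
Remainder = 1000 (nonzero — an error is detected).

1000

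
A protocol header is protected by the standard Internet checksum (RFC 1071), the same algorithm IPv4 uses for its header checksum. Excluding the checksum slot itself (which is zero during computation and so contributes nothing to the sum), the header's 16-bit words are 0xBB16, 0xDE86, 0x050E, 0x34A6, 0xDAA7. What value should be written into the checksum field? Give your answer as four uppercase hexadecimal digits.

One's-complement addition (fold any carry out of bit 15 back into bit 0):
  0xBB16 + 0xDE86 = 0x1999C → wrap carry → 0x999D
  0x999D + 0x050E = 0x09EAB
  0x9EAB + 0x34A6 = 0x0D351
  0xD351 + 0xDAA7 = 0x1ADF8 → wrap carry → 0xADF9
One's-complement sum = 0xADF9.
Checksum = ~0xADF9 & 0xFFFF = 0x5206.

5206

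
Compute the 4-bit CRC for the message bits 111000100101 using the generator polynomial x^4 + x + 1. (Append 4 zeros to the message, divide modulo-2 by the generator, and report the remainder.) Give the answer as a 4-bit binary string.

Append 4 zeros: 1110001001010000. Divide by 10011 (XOR where the leading bit is 1):
  pos 0: 11100 XOR 10011 = 01111
  pos 1: 11110 XOR 10011 = 01101
  pos 2: 11011 XOR 10011 = 01000
  pos 3: 10000 XOR 10011 = 00011
  pos 6: 11010 XOR 10011 = 01001
  pos 7: 10011 XOR 10011 = 00000
Remainder (last 4 bits) = 0000. This is the CRC / FCS.

0000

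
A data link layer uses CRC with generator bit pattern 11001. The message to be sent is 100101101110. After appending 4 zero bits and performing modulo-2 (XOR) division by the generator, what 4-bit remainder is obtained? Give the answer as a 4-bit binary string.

1110

Append 4 zeros: 1001011011100000. Divide by 11001 (XOR where the leading bit is 1):
  pos 0: 10010 XOR 11001 = 01011
  pos 1: 10111 XOR 11001 = 01110
  pos 2: 11101 XOR 11001 = 00100
  pos 4: 10001 XOR 11001 = 01000
  pos 5: 10001 XOR 11001 = 01000
  pos 6: 10001 XOR 11001 = 01000
  pos 7: 10000 XOR 11001 = 01001
  pos 8: 10010 XOR 11001 = 01011
  pos 9: 10110 XOR 11001 = 01111
  pos 10: 11110 XOR 11001 = 00111
Remainder (last 4 bits) = 1110. This is the CRC / FCS.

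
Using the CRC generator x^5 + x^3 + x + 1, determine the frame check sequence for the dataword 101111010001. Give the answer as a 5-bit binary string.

Append 5 zeros: 10111101000100000. Divide by 101011 (XOR where the leading bit is 1):
  pos 0: 101111 XOR 101011 = 000100
  pos 3: 100010 XOR 101011 = 001001
  pos 5: 100100 XOR 101011 = 001111
  pos 7: 111110 XOR 101011 = 010101
  pos 8: 101010 XOR 101011 = 000001
Remainder (last 5 bits) = 01000. This is the CRC / FCS.

01000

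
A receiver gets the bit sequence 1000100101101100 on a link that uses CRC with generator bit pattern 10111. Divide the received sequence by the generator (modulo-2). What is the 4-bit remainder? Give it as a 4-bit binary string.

Modulo-2 division of 1000100101101100 by 10111:
  pos 0: 10001 XOR 10111 = 00110
  pos 2: 11000 XOR 10111 = 01111
  pos 3: 11111 XOR 10111 = 01000
  pos 4: 10000 XOR 10111 = 00111
  pos 6: 11111 XOR 10111 = 01000
  pos 7: 10000 XOR 10111 = 00111
  pos 9: 11111 XOR 10111 = 01000
  pos 10: 10000 XOR 10111 = 00111
Remainder = 1110 (nonzero — an error is detected).

1110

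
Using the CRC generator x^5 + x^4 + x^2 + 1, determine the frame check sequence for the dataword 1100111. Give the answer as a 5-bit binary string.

Append 5 zeros: 110011100000. Divide by 110101 (XOR where the leading bit is 1):
  pos 0: 110011 XOR 110101 = 000110
  pos 3: 110100 XOR 110101 = 000001
Remainder (last 5 bits) = 01000. This is the CRC / FCS.

01000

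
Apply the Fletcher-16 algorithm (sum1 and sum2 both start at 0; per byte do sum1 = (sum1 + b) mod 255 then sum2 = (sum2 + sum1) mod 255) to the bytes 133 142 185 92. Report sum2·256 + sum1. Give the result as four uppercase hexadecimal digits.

912A

Running sums (mod 255):
  after byte 0 (133): sum1=133, sum2=133
  after byte 1 (142): sum1=20, sum2=153
  after byte 2 (185): sum1=205, sum2=103
  after byte 3 (92): sum1=42, sum2=145
Checksum = sum2·256 + sum1 = 145·256 + 42 = 37162 = 0x912A.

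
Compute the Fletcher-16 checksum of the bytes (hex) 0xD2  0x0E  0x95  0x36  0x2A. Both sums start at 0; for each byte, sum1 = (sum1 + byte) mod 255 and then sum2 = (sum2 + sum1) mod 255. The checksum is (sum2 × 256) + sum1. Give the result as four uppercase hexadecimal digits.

ADD6

Running sums (mod 255):
  after byte 0 (0xD2): sum1=210, sum2=210
  after byte 1 (0x0E): sum1=224, sum2=179
  after byte 2 (0x95): sum1=118, sum2=42
  after byte 3 (0x36): sum1=172, sum2=214
  after byte 4 (0x2A): sum1=214, sum2=173
Checksum = sum2·256 + sum1 = 173·256 + 214 = 44502 = 0xADD6.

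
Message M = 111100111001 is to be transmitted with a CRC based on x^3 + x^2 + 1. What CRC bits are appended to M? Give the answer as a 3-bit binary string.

011

Append 3 zeros: 111100111001000. Divide by 1101 (XOR where the leading bit is 1):
  pos 0: 1111 XOR 1101 = 0010
  pos 2: 1000 XOR 1101 = 0101
  pos 3: 1011 XOR 1101 = 0110
  pos 4: 1101 XOR 1101 = 0000
  pos 8: 1001 XOR 1101 = 0100
  pos 9: 1000 XOR 1101 = 0101
  pos 10: 1010 XOR 1101 = 0111
  pos 11: 1110 XOR 1101 = 0011
Remainder (last 3 bits) = 011. This is the CRC / FCS.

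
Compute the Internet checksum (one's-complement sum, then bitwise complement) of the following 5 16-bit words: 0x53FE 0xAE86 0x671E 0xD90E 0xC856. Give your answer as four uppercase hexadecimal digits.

F4F6

One's-complement addition (fold any carry out of bit 15 back into bit 0):
  0x53FE + 0xAE86 = 0x10284 → wrap carry → 0x0285
  0x0285 + 0x671E = 0x069A3
  0x69A3 + 0xD90E = 0x142B1 → wrap carry → 0x42B2
  0x42B2 + 0xC856 = 0x10B08 → wrap carry → 0x0B09
One's-complement sum = 0x0B09.
Checksum = ~0x0B09 & 0xFFFF = 0xF4F6.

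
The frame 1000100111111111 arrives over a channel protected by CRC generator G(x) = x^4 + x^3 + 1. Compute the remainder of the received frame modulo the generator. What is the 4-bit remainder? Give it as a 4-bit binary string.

0111

Modulo-2 division of 1000100111111111 by 11001:
  pos 0: 10001 XOR 11001 = 01000
  pos 1: 10000 XOR 11001 = 01001
  pos 2: 10010 XOR 11001 = 01011
  pos 3: 10111 XOR 11001 = 01110
  pos 4: 11101 XOR 11001 = 00100
  pos 6: 10011 XOR 11001 = 01010
  pos 7: 10101 XOR 11001 = 01100
  pos 8: 11001 XOR 11001 = 00000
Remainder = 0111 (nonzero — an error is detected).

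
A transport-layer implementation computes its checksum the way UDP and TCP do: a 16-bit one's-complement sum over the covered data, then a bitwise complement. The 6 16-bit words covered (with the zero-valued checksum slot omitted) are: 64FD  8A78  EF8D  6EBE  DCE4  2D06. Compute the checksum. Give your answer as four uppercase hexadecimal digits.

A852

One's-complement addition (fold any carry out of bit 15 back into bit 0):
  0x64FD + 0x8A78 = 0x0EF75
  0xEF75 + 0xEF8D = 0x1DF02 → wrap carry → 0xDF03
  0xDF03 + 0x6EBE = 0x14DC1 → wrap carry → 0x4DC2
  0x4DC2 + 0xDCE4 = 0x12AA6 → wrap carry → 0x2AA7
  0x2AA7 + 0x2D06 = 0x057AD
One's-complement sum = 0x57AD.
Checksum = ~0x57AD & 0xFFFF = 0xA852.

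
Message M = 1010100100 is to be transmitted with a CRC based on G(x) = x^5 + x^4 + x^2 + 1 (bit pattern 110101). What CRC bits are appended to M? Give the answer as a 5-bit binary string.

01010

Append 5 zeros: 101010010000000. Divide by 110101 (XOR where the leading bit is 1):
  pos 0: 101010 XOR 110101 = 011111
  pos 1: 111110 XOR 110101 = 001011
  pos 3: 101110 XOR 110101 = 011011
  pos 4: 110110 XOR 110101 = 000011
  pos 8: 110000 XOR 110101 = 000101
Remainder (last 5 bits) = 01010. This is the CRC / FCS.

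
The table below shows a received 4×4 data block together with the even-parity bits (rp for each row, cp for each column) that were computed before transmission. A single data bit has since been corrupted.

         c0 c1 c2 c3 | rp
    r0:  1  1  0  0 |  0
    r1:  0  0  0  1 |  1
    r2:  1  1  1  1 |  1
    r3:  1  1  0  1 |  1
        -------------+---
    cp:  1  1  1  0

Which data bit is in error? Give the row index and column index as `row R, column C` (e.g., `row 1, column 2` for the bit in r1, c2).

row 2, column 3

Recompute each row's even parity and compare to rp:
  r0: data parity 0, sent rp 0 → ok
  r1: data parity 1, sent rp 1 → ok
  r2: data parity 0, sent rp 1 → mismatch
  r3: data parity 1, sent rp 1 → ok
Recompute each column's even parity and compare to cp:
  c0: data parity 1, sent cp 1 → ok
  c1: data parity 1, sent cp 1 → ok
  c2: data parity 1, sent cp 1 → ok
  c3: data parity 1, sent cp 0 → mismatch
Exactly one row (r2) and one column (c3) fail → the flipped bit is at their intersection.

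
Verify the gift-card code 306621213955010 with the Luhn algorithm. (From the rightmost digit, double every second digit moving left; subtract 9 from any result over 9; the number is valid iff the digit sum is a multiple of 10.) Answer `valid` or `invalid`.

From the right, keep odd positions and double even positions (subtract 9 from any doubled value over 9):
  doubled (positions 2,4,...): 2 1 9 2 2 3 0 → sum 19
  kept (positions 1,3,...): 0 0 5 3 2 2 6 3 → sum 21
Total = 40.
40 mod 10 = 0, so the number is valid.

valid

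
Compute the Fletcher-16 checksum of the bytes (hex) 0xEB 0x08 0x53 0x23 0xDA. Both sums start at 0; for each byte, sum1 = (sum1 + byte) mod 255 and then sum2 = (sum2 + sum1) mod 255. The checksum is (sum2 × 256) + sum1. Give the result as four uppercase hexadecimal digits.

Running sums (mod 255):
  after byte 0 (0xEB): sum1=235, sum2=235
  after byte 1 (0x08): sum1=243, sum2=223
  after byte 2 (0x53): sum1=71, sum2=39
  after byte 3 (0x23): sum1=106, sum2=145
  after byte 4 (0xDA): sum1=69, sum2=214
Checksum = sum2·256 + sum1 = 214·256 + 69 = 54853 = 0xD645.

D645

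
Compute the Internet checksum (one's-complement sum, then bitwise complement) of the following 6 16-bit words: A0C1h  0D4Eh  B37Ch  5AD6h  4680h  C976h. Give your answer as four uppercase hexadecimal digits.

One's-complement addition (fold any carry out of bit 15 back into bit 0):
  0xA0C1 + 0x0D4E = 0x0AE0F
  0xAE0F + 0xB37C = 0x1618B → wrap carry → 0x618C
  0x618C + 0x5AD6 = 0x0BC62
  0xBC62 + 0x4680 = 0x102E2 → wrap carry → 0x02E3
  0x02E3 + 0xC976 = 0x0CC59
One's-complement sum = 0xCC59.
Checksum = ~0xCC59 & 0xFFFF = 0x33A6.

33A6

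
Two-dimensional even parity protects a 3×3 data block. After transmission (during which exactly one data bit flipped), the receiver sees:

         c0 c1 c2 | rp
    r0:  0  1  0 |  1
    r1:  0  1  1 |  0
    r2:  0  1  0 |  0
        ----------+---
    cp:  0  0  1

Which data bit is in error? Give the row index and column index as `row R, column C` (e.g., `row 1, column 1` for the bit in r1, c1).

row 2, column 1

Recompute each row's even parity and compare to rp:
  r0: data parity 1, sent rp 1 → ok
  r1: data parity 0, sent rp 0 → ok
  r2: data parity 1, sent rp 0 → mismatch
Recompute each column's even parity and compare to cp:
  c0: data parity 0, sent cp 0 → ok
  c1: data parity 1, sent cp 0 → mismatch
  c2: data parity 1, sent cp 1 → ok
Exactly one row (r2) and one column (c1) fail → the flipped bit is at their intersection.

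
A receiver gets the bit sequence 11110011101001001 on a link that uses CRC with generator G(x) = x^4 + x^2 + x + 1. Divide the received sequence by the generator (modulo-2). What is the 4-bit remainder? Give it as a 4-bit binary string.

0000

Modulo-2 division of 11110011101001001 by 10111:
  pos 0: 11110 XOR 10111 = 01001
  pos 1: 10010 XOR 10111 = 00101
  pos 3: 10111 XOR 10111 = 00000
  pos 8: 10100 XOR 10111 = 00011
  pos 11: 11100 XOR 10111 = 01011
  pos 12: 10111 XOR 10111 = 00000
Remainder = 0000 (zero — the frame passes the CRC check).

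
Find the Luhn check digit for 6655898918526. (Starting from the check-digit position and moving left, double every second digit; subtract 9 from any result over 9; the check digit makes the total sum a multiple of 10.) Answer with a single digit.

Partial digits right→left: 6 2 5 8 1 9 8 9 8 5 5 6 6
Double every second digit counting from the check-digit position (so the 1st, 3rd, 5th, ... of the partial from the right).
  doubled (with −9 where >9): 3 1 2 7 7 1 3 → sum 24
  kept as-is: 2 8 9 9 5 6 → sum 39
Total = 24 + 39 = 63.
Check digit = (10 − (63 mod 10)) mod 10 = 7.

7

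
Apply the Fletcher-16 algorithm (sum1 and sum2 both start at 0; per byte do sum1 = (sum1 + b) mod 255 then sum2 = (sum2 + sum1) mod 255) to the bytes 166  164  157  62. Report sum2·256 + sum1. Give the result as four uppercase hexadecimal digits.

Running sums (mod 255):
  after byte 0 (166): sum1=166, sum2=166
  after byte 1 (164): sum1=75, sum2=241
  after byte 2 (157): sum1=232, sum2=218
  after byte 3 (62): sum1=39, sum2=2
Checksum = sum2·256 + sum1 = 2·256 + 39 = 551 = 0x0227.

0227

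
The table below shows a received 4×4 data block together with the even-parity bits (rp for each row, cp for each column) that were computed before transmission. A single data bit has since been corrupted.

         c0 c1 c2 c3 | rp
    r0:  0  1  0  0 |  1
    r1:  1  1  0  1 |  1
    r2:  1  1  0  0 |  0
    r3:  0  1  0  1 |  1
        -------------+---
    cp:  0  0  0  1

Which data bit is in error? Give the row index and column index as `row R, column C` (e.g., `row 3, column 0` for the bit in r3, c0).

Recompute each row's even parity and compare to rp:
  r0: data parity 1, sent rp 1 → ok
  r1: data parity 1, sent rp 1 → ok
  r2: data parity 0, sent rp 0 → ok
  r3: data parity 0, sent rp 1 → mismatch
Recompute each column's even parity and compare to cp:
  c0: data parity 0, sent cp 0 → ok
  c1: data parity 0, sent cp 0 → ok
  c2: data parity 0, sent cp 0 → ok
  c3: data parity 0, sent cp 1 → mismatch
Exactly one row (r3) and one column (c3) fail → the flipped bit is at their intersection.

row 3, column 3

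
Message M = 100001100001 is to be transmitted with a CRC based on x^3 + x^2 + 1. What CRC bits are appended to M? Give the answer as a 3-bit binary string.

010

Append 3 zeros: 100001100001000. Divide by 1101 (XOR where the leading bit is 1):
  pos 0: 1000 XOR 1101 = 0101
  pos 1: 1010 XOR 1101 = 0111
  pos 2: 1111 XOR 1101 = 0010
  pos 4: 1010 XOR 1101 = 0111
  pos 5: 1110 XOR 1101 = 0011
  pos 7: 1100 XOR 1101 = 0001
  pos 10: 1100 XOR 1101 = 0001
Remainder (last 3 bits) = 010. This is the CRC / FCS.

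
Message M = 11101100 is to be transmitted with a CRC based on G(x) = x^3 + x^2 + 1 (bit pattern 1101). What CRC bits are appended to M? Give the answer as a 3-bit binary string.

Append 3 zeros: 11101100000. Divide by 1101 (XOR where the leading bit is 1):
  pos 0: 1110 XOR 1101 = 0011
  pos 2: 1111 XOR 1101 = 0010
  pos 4: 1000 XOR 1101 = 0101
  pos 5: 1010 XOR 1101 = 0111
  pos 6: 1110 XOR 1101 = 0011
Remainder (last 3 bits) = 110. This is the CRC / FCS.

110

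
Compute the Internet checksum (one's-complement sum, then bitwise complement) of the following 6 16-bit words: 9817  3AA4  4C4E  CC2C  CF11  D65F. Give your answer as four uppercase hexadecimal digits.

One's-complement addition (fold any carry out of bit 15 back into bit 0):
  0x9817 + 0x3AA4 = 0x0D2BB
  0xD2BB + 0x4C4E = 0x11F09 → wrap carry → 0x1F0A
  0x1F0A + 0xCC2C = 0x0EB36
  0xEB36 + 0xCF11 = 0x1BA47 → wrap carry → 0xBA48
  0xBA48 + 0xD65F = 0x190A7 → wrap carry → 0x90A8
One's-complement sum = 0x90A8.
Checksum = ~0x90A8 & 0xFFFF = 0x6F57.

6F57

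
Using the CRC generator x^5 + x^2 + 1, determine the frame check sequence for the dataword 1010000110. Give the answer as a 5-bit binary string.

01101

Append 5 zeros: 101000011000000. Divide by 100101 (XOR where the leading bit is 1):
  pos 0: 101000 XOR 100101 = 001101
  pos 2: 110101 XOR 100101 = 010000
  pos 3: 100001 XOR 100101 = 000100
  pos 6: 100000 XOR 100101 = 000101
  pos 9: 101000 XOR 100101 = 001101
Remainder (last 5 bits) = 01101. This is the CRC / FCS.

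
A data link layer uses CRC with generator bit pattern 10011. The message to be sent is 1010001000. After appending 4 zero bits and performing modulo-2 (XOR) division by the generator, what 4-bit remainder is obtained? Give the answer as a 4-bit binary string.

1000

Append 4 zeros: 10100010000000. Divide by 10011 (XOR where the leading bit is 1):
  pos 0: 10100 XOR 10011 = 00111
  pos 2: 11101 XOR 10011 = 01110
  pos 3: 11100 XOR 10011 = 01111
  pos 4: 11110 XOR 10011 = 01101
  pos 5: 11010 XOR 10011 = 01001
  pos 6: 10010 XOR 10011 = 00001
Remainder (last 4 bits) = 1000. This is the CRC / FCS.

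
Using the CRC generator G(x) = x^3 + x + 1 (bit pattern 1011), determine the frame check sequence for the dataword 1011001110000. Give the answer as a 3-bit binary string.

111

Append 3 zeros: 1011001110000000. Divide by 1011 (XOR where the leading bit is 1):
  pos 0: 1011 XOR 1011 = 0000
  pos 6: 1110 XOR 1011 = 0101
  pos 7: 1010 XOR 1011 = 0001
  pos 10: 1000 XOR 1011 = 0011
  pos 12: 1100 XOR 1011 = 0111
Remainder (last 3 bits) = 111. This is the CRC / FCS.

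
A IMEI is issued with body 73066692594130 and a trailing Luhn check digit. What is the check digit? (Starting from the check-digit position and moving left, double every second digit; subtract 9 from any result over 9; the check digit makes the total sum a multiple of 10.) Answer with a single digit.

Partial digits right→left: 0 3 1 4 9 5 2 9 6 6 6 0 3 7
Double every second digit counting from the check-digit position (so the 1st, 3rd, 5th, ... of the partial from the right).
  doubled (with −9 where >9): 0 2 9 4 3 3 6 → sum 27
  kept as-is: 3 4 5 9 6 0 7 → sum 34
Total = 27 + 34 = 61.
Check digit = (10 − (61 mod 10)) mod 10 = 9.

9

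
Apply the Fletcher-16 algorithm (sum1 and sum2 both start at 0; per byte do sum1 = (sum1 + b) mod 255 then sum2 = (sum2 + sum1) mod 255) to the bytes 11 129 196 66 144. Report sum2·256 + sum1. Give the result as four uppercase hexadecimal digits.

Running sums (mod 255):
  after byte 0 (11): sum1=11, sum2=11
  after byte 1 (129): sum1=140, sum2=151
  after byte 2 (196): sum1=81, sum2=232
  after byte 3 (66): sum1=147, sum2=124
  after byte 4 (144): sum1=36, sum2=160
Checksum = sum2·256 + sum1 = 160·256 + 36 = 40996 = 0xA024.

A024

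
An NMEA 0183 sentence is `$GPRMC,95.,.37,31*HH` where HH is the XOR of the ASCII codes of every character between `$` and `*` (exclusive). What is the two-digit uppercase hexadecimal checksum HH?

6D

XOR the ASCII codes of the payload characters:
  'G' = 0x47 → acc = 0x47
  'P' = 0x50 → acc = 0x17
  'R' = 0x52 → acc = 0x45
  'M' = 0x4D → acc = 0x08
  'C' = 0x43 → acc = 0x4B
  ',' = 0x2C → acc = 0x67
  '9' = 0x39 → acc = 0x5E
  '5' = 0x35 → acc = 0x6B
  '.' = 0x2E → acc = 0x45
  ',' = 0x2C → acc = 0x69
  '.' = 0x2E → acc = 0x47
  '3' = 0x33 → acc = 0x74
  '7' = 0x37 → acc = 0x43
  ',' = 0x2C → acc = 0x6F
  '3' = 0x33 → acc = 0x5C
  '1' = 0x31 → acc = 0x6D
Checksum = 0x6D.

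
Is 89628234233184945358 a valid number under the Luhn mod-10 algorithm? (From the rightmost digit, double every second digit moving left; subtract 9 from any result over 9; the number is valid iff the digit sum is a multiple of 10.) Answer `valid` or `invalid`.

invalid

From the right, keep odd positions and double even positions (subtract 9 from any doubled value over 9):
  doubled (positions 2,4,...): 1 1 9 7 6 4 6 7 3 7 → sum 51
  kept (positions 1,3,...): 8 3 4 4 1 3 4 2 2 9 → sum 40
Total = 91.
91 mod 10 = 1, so the number is invalid.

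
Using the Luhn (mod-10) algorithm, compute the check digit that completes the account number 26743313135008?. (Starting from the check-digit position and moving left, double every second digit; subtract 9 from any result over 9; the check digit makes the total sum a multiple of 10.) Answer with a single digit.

Partial digits right→left: 8 0 0 5 3 1 3 1 3 3 4 7 6 2
Double every second digit counting from the check-digit position (so the 1st, 3rd, 5th, ... of the partial from the right).
  doubled (with −9 where >9): 7 0 6 6 6 8 3 → sum 36
  kept as-is: 0 5 1 1 3 7 2 → sum 19
Total = 36 + 19 = 55.
Check digit = (10 − (55 mod 10)) mod 10 = 5.

5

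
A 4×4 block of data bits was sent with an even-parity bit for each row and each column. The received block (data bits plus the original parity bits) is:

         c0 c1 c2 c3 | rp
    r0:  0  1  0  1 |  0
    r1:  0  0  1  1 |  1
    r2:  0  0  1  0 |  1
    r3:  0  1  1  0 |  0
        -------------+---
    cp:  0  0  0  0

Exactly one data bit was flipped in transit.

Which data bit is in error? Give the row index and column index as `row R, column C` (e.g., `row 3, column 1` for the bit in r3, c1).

row 1, column 2

Recompute each row's even parity and compare to rp:
  r0: data parity 0, sent rp 0 → ok
  r1: data parity 0, sent rp 1 → mismatch
  r2: data parity 1, sent rp 1 → ok
  r3: data parity 0, sent rp 0 → ok
Recompute each column's even parity and compare to cp:
  c0: data parity 0, sent cp 0 → ok
  c1: data parity 0, sent cp 0 → ok
  c2: data parity 1, sent cp 0 → mismatch
  c3: data parity 0, sent cp 0 → ok
Exactly one row (r1) and one column (c2) fail → the flipped bit is at their intersection.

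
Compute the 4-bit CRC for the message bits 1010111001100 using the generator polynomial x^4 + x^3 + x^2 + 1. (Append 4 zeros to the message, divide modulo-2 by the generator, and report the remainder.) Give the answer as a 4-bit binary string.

1000

Append 4 zeros: 10101110011000000. Divide by 11101 (XOR where the leading bit is 1):
  pos 0: 10101 XOR 11101 = 01000
  pos 1: 10001 XOR 11101 = 01100
  pos 2: 11001 XOR 11101 = 00100
  pos 4: 10000 XOR 11101 = 01101
  pos 5: 11011 XOR 11101 = 00110
  pos 7: 11010 XOR 11101 = 00111
  pos 9: 11100 XOR 11101 = 00001
Remainder (last 4 bits) = 1000. This is the CRC / FCS.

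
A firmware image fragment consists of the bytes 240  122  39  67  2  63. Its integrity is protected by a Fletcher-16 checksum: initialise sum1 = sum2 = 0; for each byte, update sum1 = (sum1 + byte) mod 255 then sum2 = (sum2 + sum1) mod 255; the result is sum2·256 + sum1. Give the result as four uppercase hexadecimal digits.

B317

Running sums (mod 255):
  after byte 0 (240): sum1=240, sum2=240
  after byte 1 (122): sum1=107, sum2=92
  after byte 2 (39): sum1=146, sum2=238
  after byte 3 (67): sum1=213, sum2=196
  after byte 4 (2): sum1=215, sum2=156
  after byte 5 (63): sum1=23, sum2=179
Checksum = sum2·256 + sum1 = 179·256 + 23 = 45847 = 0xB317.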